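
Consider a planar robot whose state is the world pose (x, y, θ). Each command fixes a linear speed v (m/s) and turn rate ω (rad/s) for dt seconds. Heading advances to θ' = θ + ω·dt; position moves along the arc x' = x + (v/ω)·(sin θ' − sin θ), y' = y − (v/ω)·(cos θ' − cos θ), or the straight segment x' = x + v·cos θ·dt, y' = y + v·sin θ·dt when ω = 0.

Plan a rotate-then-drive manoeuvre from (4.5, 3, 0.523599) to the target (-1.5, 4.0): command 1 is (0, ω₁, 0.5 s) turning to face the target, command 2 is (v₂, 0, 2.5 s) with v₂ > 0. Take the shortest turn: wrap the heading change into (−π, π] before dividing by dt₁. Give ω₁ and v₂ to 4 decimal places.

ω₁ = 4.9057, v₂ = 2.4331

heading to target = atan2(4−3, -1.5−4.5) = 2.9764
Δθ = wrap(2.9764 − 0.5236) = 2.4528; ω₁ = Δθ/dt₁ = 4.9057
distance = √((-1.5−4.5)² + (4−3)²) = 6.0828; v₂ = distance/dt₂ = 2.4331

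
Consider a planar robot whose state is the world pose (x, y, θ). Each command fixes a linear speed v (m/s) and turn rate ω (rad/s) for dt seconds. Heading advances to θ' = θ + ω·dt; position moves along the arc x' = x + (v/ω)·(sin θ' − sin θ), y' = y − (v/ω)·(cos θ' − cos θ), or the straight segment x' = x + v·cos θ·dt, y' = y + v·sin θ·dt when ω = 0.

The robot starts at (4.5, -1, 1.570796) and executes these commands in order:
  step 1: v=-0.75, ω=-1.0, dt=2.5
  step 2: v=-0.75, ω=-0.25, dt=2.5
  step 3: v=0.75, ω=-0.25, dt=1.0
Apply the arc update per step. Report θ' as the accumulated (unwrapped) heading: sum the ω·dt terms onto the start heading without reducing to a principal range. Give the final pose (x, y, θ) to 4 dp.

(2.4721, -0.4469, -1.8042)

step 1: θ'=-0.9292 (R=0.7500) → pose (3.1491, -1.4489, -0.9292)
step 2: θ'=-1.5542 (R=3.0000) → pose (2.5530, 0.2968, -1.5542)
step 3: θ'=-1.8042 (R=-3.0000) → pose (2.4721, -0.4469, -1.8042)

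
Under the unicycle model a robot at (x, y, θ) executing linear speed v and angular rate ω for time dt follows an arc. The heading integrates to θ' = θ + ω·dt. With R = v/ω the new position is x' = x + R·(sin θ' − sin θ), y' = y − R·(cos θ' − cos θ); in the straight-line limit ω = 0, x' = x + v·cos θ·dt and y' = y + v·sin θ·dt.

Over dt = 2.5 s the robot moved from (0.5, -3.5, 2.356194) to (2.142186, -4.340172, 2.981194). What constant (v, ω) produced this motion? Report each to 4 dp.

Δθ = 2.981194 − 2.356194 = 0.625000
ω = Δθ/dt = 0.625000/2.5 = 0.2500
R = Δx/(sin θ' − sin θ) = -3.0000
v = R·ω = -3.0000·0.2500 = -0.7500

v = -0.7500, ω = 0.2500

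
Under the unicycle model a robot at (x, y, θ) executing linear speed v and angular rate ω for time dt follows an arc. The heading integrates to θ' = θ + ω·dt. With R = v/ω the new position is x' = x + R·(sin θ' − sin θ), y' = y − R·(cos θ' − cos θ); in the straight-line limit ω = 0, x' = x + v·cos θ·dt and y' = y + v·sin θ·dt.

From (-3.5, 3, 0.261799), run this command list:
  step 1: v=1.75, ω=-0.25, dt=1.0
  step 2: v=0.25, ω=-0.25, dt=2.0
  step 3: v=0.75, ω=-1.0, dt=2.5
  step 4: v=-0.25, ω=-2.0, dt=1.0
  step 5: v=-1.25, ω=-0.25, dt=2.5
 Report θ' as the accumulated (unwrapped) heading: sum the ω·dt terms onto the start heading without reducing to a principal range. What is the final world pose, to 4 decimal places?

(-3.0940, -0.9974, -5.6132)

step 1: θ'=0.0118 (R=-7.0000) → pose (-1.7709, 3.2380, 0.0118)
step 2: θ'=-0.4882 (R=-1.0000) → pose (-1.2900, 3.1213, -0.4882)
step 3: θ'=-2.9882 (R=-0.7500) → pose (-1.5272, 1.7177, -2.9882)
step 4: θ'=-4.9882 (R=0.1250) → pose (-1.3878, 1.5601, -4.9882)
step 5: θ'=-5.6132 (R=5.0000) → pose (-3.0940, -0.9974, -5.6132)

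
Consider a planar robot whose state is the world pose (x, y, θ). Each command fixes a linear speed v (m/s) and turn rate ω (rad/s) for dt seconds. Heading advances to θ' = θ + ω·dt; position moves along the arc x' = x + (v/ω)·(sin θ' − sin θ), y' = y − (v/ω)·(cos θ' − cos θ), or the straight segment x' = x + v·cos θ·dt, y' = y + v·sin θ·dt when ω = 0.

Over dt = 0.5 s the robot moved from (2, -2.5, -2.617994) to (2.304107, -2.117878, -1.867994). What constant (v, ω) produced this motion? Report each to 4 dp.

v = -1.0000, ω = 1.5000

Δθ = -1.867994 − -2.617994 = 0.750000
ω = Δθ/dt = 0.750000/0.5 = 1.5000
R = −Δy/(cos θ' − cos θ) = -0.6667
v = R·ω = -0.6667·1.5000 = -1.0000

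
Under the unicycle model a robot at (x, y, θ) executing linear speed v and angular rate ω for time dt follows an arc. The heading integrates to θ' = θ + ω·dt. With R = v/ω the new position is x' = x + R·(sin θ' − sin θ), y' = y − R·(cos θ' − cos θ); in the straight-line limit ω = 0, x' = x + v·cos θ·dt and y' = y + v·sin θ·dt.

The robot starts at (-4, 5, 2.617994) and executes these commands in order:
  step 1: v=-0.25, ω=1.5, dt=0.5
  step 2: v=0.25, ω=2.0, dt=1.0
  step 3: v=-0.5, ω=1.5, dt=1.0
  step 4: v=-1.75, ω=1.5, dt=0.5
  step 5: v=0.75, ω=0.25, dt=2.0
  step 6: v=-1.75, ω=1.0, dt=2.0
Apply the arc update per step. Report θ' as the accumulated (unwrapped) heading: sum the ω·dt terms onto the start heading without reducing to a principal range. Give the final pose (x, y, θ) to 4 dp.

step 1: θ'=3.3680 (R=-0.1667) → pose (-3.8793, 4.9819, 3.3680)
step 2: θ'=5.3680 (R=0.1250) → pose (-3.9503, 4.7839, 5.3680)
step 3: θ'=6.8680 (R=-0.3333) → pose (-4.3985, 4.8586, 6.8680)
step 4: θ'=7.6180 (R=-1.1667) → pose (-4.8888, 4.1586, 7.6180)
step 5: θ'=8.1180 (R=3.0000) → pose (-4.9096, 5.6429, 8.1180)
step 6: θ'=10.1180 (R=-1.7500) → pose (-2.1020, 4.7535, 10.1180)

(-2.1020, 4.7535, 10.1180)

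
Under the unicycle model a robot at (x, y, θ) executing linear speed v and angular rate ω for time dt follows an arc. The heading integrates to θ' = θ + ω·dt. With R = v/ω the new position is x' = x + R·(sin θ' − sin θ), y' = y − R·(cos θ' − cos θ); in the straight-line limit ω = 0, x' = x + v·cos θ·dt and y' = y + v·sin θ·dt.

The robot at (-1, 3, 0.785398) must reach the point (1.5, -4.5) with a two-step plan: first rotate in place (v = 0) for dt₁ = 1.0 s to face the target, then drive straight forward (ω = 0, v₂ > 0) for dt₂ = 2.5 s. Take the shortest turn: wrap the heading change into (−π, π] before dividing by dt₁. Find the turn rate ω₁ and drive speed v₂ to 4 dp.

ω₁ = -2.0344, v₂ = 3.1623

heading to target = atan2(-4.5−3, 1.5−-1) = -1.2490
Δθ = wrap(-1.2490 − 0.7854) = -2.0344; ω₁ = Δθ/dt₁ = -2.0344
distance = √((1.5−-1)² + (-4.5−3)²) = 7.9057; v₂ = distance/dt₂ = 3.1623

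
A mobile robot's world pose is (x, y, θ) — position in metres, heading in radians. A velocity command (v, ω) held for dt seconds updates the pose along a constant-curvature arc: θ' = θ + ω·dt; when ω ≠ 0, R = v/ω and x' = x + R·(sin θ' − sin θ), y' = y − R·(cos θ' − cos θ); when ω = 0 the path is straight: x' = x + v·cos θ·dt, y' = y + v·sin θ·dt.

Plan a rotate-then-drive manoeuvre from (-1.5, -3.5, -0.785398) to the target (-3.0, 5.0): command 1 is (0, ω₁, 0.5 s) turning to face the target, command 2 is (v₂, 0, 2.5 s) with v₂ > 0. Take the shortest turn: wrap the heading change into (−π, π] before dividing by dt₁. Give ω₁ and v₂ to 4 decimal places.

ω₁ = 5.0617, v₂ = 3.4525

heading to target = atan2(5−-3.5, -3−-1.5) = 1.7455
Δθ = wrap(1.7455 − -0.7854) = 2.5309; ω₁ = Δθ/dt₁ = 5.0617
distance = √((-3−-1.5)² + (5−-3.5)²) = 8.6313; v₂ = distance/dt₂ = 3.4525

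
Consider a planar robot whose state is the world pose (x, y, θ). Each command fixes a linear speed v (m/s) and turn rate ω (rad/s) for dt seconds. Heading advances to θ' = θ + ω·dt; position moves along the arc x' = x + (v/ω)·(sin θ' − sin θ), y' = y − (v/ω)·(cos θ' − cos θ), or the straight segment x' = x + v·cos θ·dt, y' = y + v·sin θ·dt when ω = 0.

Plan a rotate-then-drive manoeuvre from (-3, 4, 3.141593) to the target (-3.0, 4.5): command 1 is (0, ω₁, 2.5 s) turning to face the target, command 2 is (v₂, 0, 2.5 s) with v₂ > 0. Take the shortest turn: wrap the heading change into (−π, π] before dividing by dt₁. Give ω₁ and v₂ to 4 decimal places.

heading to target = atan2(4.5−4, -3−-3) = 1.5708
Δθ = wrap(1.5708 − 3.1416) = -1.5708; ω₁ = Δθ/dt₁ = -0.6283
distance = √((-3−-3)² + (4.5−4)²) = 0.5000; v₂ = distance/dt₂ = 0.2000

ω₁ = -0.6283, v₂ = 0.2000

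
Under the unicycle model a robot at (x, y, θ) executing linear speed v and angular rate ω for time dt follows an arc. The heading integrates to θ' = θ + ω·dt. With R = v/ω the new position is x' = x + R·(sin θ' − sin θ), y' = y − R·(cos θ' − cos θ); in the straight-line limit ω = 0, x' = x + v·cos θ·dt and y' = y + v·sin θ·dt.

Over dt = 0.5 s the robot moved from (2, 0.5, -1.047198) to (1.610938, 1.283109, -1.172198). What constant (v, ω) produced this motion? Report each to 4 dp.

Δθ = -1.172198 − -1.047198 = -0.125000
ω = Δθ/dt = -0.125000/0.5 = -0.2500
R = −Δy/(cos θ' − cos θ) = 7.0000
v = R·ω = 7.0000·-0.2500 = -1.7500

v = -1.7500, ω = -0.2500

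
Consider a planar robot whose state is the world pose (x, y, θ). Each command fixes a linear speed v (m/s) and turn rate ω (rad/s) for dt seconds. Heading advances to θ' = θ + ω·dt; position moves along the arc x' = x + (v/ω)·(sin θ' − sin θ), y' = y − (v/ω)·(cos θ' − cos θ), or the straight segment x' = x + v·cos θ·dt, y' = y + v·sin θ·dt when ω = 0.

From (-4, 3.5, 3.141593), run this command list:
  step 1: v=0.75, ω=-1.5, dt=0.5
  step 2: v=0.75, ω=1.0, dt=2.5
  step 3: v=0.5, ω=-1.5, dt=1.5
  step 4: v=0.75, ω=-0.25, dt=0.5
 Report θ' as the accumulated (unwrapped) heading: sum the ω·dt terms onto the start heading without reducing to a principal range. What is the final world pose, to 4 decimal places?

step 1: θ'=2.3916 (R=-0.5000) → pose (-4.3408, 3.6342, 2.3916)
step 2: θ'=4.8916 (R=0.7500) → pose (-5.5900, 2.9517, 4.8916)
step 3: θ'=2.6416 (R=-0.3333) → pose (-6.0778, 2.5998, 2.6416)
step 4: θ'=2.5166 (R=-3.0000) → pose (-6.3949, 2.7996, 2.5166)

(-6.3949, 2.7996, 2.5166)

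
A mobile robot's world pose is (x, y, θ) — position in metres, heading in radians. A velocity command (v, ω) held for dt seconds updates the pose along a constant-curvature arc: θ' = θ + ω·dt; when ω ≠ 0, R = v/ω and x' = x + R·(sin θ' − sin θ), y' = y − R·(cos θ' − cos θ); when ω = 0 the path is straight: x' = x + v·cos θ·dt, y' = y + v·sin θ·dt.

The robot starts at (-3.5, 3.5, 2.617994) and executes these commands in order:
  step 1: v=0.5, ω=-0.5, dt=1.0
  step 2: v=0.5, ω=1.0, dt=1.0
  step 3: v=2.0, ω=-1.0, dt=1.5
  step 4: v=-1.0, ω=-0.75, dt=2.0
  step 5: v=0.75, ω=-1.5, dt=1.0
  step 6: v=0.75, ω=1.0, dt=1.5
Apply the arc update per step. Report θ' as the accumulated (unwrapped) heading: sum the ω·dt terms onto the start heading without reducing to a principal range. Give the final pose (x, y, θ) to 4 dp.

step 1: θ'=2.1180 (R=-1.0000) → pose (-3.8540, 3.8457, 2.1180)
step 2: θ'=3.1180 (R=0.5000) → pose (-4.2692, 4.0854, 3.1180)
step 3: θ'=1.6180 (R=-2.0000) → pose (-6.2198, 5.9905, 1.6180)
step 4: θ'=0.1180 (R=1.3333) → pose (-7.3946, 4.6036, 0.1180)
step 5: θ'=-1.3820 (R=-0.5000) → pose (-6.8447, 4.2009, -1.3820)
step 6: θ'=0.1180 (R=0.7500) → pose (-6.0197, 3.5968, 0.1180)

(-6.0197, 3.5968, 0.1180)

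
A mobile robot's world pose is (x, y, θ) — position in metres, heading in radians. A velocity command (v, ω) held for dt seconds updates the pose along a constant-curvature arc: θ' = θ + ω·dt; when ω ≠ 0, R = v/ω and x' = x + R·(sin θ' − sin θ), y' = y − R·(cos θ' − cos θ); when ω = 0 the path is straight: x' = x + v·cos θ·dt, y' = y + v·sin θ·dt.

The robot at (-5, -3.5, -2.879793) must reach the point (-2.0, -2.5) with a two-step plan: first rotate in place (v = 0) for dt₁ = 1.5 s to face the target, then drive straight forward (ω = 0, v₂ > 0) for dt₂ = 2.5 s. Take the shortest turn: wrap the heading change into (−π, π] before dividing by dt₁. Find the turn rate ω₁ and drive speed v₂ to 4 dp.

heading to target = atan2(-2.5−-3.5, -2−-5) = 0.3218
Δθ = wrap(0.3218 − -2.8798) = -3.0816; ω₁ = Δθ/dt₁ = -2.0544
distance = √((-2−-5)² + (-2.5−-3.5)²) = 3.1623; v₂ = distance/dt₂ = 1.2649

ω₁ = -2.0544, v₂ = 1.2649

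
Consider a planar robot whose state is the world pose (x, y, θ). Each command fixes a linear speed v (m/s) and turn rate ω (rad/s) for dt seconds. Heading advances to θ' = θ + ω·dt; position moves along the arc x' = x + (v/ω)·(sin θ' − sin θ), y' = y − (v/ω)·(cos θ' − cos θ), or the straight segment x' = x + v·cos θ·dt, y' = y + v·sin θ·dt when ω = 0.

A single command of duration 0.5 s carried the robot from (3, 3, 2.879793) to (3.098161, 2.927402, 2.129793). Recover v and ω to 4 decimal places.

v = -0.2500, ω = -1.5000

Δθ = 2.129793 − 2.879793 = -0.750000
ω = Δθ/dt = -0.750000/0.5 = -1.5000
R = Δx/(sin θ' − sin θ) = 0.1667
v = R·ω = 0.1667·-1.5000 = -0.2500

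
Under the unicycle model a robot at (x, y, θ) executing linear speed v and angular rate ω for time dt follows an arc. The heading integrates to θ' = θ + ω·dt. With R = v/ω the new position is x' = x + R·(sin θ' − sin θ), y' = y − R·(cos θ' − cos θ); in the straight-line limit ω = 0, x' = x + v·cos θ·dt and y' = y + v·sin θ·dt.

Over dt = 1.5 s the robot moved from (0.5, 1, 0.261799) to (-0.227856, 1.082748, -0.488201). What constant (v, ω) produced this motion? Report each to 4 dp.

Δθ = -0.488201 − 0.261799 = -0.750000
ω = Δθ/dt = -0.750000/1.5 = -0.5000
R = Δx/(sin θ' − sin θ) = 1.0000
v = R·ω = 1.0000·-0.5000 = -0.5000

v = -0.5000, ω = -0.5000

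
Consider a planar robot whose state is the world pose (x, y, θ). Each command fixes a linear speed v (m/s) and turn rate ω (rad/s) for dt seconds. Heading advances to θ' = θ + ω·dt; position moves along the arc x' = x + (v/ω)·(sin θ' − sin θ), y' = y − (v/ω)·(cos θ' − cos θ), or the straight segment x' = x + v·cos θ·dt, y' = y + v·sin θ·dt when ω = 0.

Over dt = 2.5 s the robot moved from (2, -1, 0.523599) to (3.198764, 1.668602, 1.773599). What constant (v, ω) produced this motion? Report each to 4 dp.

Δθ = 1.773599 − 0.523599 = 1.250000
ω = Δθ/dt = 1.250000/2.5 = 0.5000
R = −Δy/(cos θ' − cos θ) = 2.5000
v = R·ω = 2.5000·0.5000 = 1.2500

v = 1.2500, ω = 0.5000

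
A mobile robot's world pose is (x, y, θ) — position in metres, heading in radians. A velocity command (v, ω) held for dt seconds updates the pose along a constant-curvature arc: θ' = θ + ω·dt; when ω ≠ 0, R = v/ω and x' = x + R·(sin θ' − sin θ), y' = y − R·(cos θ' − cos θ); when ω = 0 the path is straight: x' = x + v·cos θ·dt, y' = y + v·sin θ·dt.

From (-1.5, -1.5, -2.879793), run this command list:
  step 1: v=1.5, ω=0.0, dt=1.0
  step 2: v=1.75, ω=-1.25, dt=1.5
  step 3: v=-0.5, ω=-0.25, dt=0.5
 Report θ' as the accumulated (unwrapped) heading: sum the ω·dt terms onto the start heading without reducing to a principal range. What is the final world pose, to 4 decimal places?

(-4.7361, -0.7250, -4.8798)

step 1: θ'=-2.8798 (straight) → pose (-2.9489, -1.8882, -2.8798)
step 2: θ'=-4.7548 (R=-1.4000) → pose (-4.7100, -0.4766, -4.7548)
step 3: θ'=-4.8798 (R=2.0000) → pose (-4.7361, -0.7250, -4.8798)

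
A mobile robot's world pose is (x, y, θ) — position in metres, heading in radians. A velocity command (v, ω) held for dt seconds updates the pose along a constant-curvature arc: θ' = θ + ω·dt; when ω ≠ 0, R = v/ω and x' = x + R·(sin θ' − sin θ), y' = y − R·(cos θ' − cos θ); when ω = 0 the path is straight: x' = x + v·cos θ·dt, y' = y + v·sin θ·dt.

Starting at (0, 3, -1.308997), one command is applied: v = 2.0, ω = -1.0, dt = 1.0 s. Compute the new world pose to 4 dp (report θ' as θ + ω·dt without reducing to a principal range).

θ' = -1.3090 + -1.0·1.0 = -2.3090
R = v/ω = 2.0/-1.0 = -2.0000
x' = 0 + -2.0000·(sin -2.3090 − sin -1.3090) = -0.4525
y' = 3 − -2.0000·(cos -2.3090 − cos -1.3090) = 1.1364

(-0.4525, 1.1364, -2.3090)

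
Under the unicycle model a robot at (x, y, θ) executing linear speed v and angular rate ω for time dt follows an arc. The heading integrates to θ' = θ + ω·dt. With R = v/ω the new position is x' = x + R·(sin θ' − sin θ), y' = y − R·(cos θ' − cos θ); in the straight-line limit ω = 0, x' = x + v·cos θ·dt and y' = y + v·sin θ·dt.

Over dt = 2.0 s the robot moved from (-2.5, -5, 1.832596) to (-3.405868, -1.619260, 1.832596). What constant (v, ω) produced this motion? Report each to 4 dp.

v = 1.7500, ω = 0.0000

Δθ = 1.832596 − 1.832596 = 0.000000
ω = Δθ/dt = 0.000000/2.0 = 0.0000
ω = 0 → v = (Δx·cos θ + Δy·sin θ)/dt = 1.7500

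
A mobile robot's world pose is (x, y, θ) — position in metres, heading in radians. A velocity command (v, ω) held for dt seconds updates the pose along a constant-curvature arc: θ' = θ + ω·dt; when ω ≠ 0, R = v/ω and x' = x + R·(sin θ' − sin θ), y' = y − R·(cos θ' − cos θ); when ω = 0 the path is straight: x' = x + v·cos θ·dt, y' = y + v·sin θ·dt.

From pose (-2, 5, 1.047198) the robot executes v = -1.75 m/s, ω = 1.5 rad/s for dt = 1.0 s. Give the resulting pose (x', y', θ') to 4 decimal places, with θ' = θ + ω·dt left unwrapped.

θ' = 1.0472 + 1.5·1.0 = 2.5472
R = v/ω = -1.75/1.5 = -1.1667
x' = -2 + -1.1667·(sin 2.5472 − sin 1.0472) = -1.6430
y' = 5 − -1.1667·(cos 2.5472 − cos 1.0472) = 3.4501

(-1.6430, 3.4501, 2.5472)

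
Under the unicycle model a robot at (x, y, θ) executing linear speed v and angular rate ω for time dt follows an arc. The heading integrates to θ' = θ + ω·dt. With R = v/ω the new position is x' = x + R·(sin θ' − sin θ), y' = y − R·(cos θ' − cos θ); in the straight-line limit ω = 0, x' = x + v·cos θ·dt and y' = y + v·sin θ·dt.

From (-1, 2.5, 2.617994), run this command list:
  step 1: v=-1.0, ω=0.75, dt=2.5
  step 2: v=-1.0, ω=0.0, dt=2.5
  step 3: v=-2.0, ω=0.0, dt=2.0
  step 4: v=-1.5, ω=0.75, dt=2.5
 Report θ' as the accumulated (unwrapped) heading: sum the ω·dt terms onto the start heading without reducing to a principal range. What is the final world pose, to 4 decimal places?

step 1: θ'=4.4930 (R=-1.3333) → pose (0.9680, 3.3645, 4.4930)
step 2: θ'=4.4930 (straight) → pose (1.5121, 5.8046, 4.4930)
step 3: θ'=4.4930 (straight) → pose (2.3827, 9.7087, 4.4930)
step 4: θ'=6.3680 (R=-2.0000) → pose (0.2612, 12.1368, 6.3680)

(0.2612, 12.1368, 6.3680)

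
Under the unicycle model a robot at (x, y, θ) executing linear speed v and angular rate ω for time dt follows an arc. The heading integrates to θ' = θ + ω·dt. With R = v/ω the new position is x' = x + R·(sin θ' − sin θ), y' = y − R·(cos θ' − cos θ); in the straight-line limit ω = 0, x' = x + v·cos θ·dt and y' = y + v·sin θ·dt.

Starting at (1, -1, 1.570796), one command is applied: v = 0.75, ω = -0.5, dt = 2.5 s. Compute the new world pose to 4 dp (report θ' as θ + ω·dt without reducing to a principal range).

(2.0270, 0.4235, 0.3208)

θ' = 1.5708 + -0.5·2.5 = 0.3208
R = v/ω = 0.75/-0.5 = -1.5000
x' = 1 + -1.5000·(sin 0.3208 − sin 1.5708) = 2.0270
y' = -1 − -1.5000·(cos 0.3208 − cos 1.5708) = 0.4235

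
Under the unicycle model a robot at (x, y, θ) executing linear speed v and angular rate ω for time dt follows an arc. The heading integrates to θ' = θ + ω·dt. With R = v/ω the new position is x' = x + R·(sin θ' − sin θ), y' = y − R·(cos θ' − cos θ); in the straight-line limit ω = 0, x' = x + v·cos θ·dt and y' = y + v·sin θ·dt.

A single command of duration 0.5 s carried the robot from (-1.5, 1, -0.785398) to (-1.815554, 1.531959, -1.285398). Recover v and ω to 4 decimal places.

Δθ = -1.285398 − -0.785398 = -0.500000
ω = Δθ/dt = -0.500000/0.5 = -1.0000
R = −Δy/(cos θ' − cos θ) = 1.2500
v = R·ω = 1.2500·-1.0000 = -1.2500

v = -1.2500, ω = -1.0000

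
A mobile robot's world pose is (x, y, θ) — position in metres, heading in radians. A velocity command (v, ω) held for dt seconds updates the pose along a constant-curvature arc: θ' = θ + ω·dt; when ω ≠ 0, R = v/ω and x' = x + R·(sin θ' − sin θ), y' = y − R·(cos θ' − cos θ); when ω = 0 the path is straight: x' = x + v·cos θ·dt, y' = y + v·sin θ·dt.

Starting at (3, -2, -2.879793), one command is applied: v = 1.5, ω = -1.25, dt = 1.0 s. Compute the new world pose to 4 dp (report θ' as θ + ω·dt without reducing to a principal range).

(1.6874, -1.5011, -4.1298)

θ' = -2.8798 + -1.25·1.0 = -4.1298
R = v/ω = 1.5/-1.25 = -1.2000
x' = 3 + -1.2000·(sin -4.1298 − sin -2.8798) = 1.6874
y' = -2 − -1.2000·(cos -4.1298 − cos -2.8798) = -1.5011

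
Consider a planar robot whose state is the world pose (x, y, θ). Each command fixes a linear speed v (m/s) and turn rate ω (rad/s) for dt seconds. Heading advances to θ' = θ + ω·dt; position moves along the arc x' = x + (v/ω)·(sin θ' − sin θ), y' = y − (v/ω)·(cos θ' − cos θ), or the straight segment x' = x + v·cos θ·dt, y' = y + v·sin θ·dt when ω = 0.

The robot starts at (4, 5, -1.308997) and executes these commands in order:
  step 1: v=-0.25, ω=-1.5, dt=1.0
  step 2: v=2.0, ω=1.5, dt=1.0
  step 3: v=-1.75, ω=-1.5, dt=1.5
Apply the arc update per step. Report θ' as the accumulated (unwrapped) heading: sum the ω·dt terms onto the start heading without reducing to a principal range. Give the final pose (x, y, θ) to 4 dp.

(4.8539, 4.9638, -3.5590)

step 1: θ'=-2.8090 (R=0.1667) → pose (4.1066, 5.2007, -2.8090)
step 2: θ'=-1.3090 (R=1.3333) → pose (3.2540, 3.5953, -1.3090)
step 3: θ'=-3.5590 (R=1.1667) → pose (4.8539, 4.9638, -3.5590)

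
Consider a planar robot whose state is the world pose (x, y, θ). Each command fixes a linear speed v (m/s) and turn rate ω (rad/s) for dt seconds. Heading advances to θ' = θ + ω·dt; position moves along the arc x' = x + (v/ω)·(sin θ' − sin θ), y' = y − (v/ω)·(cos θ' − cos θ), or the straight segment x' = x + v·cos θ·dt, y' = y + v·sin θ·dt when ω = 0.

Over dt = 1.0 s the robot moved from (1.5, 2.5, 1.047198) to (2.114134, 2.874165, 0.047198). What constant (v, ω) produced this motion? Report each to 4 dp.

Δθ = 0.047198 − 1.047198 = -1.000000
ω = Δθ/dt = -1.000000/1.0 = -1.0000
R = Δx/(sin θ' − sin θ) = -0.7500
v = R·ω = -0.7500·-1.0000 = 0.7500

v = 0.7500, ω = -1.0000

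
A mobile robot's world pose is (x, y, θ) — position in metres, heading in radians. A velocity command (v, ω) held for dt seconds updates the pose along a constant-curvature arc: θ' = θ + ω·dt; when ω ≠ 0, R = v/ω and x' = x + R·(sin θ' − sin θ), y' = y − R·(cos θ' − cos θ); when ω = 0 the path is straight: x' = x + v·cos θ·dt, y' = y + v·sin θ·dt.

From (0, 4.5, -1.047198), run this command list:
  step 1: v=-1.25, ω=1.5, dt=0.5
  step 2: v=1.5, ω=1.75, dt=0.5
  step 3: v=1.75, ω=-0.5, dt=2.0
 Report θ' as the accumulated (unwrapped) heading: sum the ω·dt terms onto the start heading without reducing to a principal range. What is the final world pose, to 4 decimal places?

(3.5873, 5.2425, -0.4222)

step 1: θ'=-0.2972 (R=-0.8333) → pose (-0.4777, 4.8801, -0.2972)
step 2: θ'=0.5778 (R=0.8571) → pose (0.2415, 4.9817, 0.5778)
step 3: θ'=-0.4222 (R=-3.5000) → pose (3.5873, 5.2425, -0.4222)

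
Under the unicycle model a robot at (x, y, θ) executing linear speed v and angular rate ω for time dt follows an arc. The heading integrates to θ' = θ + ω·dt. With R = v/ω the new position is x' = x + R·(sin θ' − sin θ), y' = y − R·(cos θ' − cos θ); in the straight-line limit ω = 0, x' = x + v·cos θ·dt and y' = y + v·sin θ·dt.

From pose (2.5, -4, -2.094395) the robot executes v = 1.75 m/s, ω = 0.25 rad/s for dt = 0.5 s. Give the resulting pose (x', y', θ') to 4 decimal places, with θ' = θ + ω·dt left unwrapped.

(2.1109, -4.7831, -1.9694)

θ' = -2.0944 + 0.25·0.5 = -1.9694
R = v/ω = 1.75/0.25 = 7.0000
x' = 2.5 + 7.0000·(sin -1.9694 − sin -2.0944) = 2.1109
y' = -4 − 7.0000·(cos -1.9694 − cos -2.0944) = -4.7831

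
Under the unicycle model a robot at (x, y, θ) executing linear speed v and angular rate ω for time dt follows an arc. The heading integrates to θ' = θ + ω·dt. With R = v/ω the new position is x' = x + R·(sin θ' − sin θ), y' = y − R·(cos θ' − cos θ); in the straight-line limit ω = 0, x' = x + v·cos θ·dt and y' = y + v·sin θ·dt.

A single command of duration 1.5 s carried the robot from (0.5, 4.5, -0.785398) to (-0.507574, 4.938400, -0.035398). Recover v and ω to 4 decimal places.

v = -0.7500, ω = 0.5000

Δθ = -0.035398 − -0.785398 = 0.750000
ω = Δθ/dt = 0.750000/1.5 = 0.5000
R = Δx/(sin θ' − sin θ) = -1.5000
v = R·ω = -1.5000·0.5000 = -0.7500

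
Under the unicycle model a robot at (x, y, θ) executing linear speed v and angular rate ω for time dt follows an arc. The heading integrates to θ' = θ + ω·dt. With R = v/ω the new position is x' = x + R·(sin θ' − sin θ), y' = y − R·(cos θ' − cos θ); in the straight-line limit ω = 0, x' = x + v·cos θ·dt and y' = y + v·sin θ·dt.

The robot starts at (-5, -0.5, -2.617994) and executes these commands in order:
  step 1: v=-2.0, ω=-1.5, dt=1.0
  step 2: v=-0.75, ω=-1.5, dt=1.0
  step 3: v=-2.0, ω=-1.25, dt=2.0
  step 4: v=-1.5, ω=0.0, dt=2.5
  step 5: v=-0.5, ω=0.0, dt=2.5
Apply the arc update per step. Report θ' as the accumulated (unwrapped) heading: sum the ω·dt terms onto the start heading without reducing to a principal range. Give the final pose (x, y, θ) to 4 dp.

(-4.5616, 4.9217, -8.1180)

step 1: θ'=-4.1180 (R=1.3333) → pose (-3.2287, -0.9080, -4.1180)
step 2: θ'=-5.6180 (R=0.5000) → pose (-3.3343, -1.5814, -5.6180)
step 3: θ'=-8.1180 (R=1.6000) → pose (-5.8664, 0.0950, -8.1180)
step 4: θ'=-8.1180 (straight) → pose (-4.8878, 3.7150, -8.1180)
step 5: θ'=-8.1180 (straight) → pose (-4.5616, 4.9217, -8.1180)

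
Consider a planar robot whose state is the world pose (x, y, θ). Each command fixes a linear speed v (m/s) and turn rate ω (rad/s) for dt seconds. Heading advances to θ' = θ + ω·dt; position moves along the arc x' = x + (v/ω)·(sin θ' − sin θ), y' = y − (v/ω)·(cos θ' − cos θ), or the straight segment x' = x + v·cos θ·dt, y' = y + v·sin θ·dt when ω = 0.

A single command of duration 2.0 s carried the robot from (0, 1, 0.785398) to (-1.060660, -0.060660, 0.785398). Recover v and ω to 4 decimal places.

Δθ = 0.785398 − 0.785398 = 0.000000
ω = Δθ/dt = 0.000000/2.0 = 0.0000
ω = 0 → v = (Δx·cos θ + Δy·sin θ)/dt = -0.7500

v = -0.7500, ω = 0.0000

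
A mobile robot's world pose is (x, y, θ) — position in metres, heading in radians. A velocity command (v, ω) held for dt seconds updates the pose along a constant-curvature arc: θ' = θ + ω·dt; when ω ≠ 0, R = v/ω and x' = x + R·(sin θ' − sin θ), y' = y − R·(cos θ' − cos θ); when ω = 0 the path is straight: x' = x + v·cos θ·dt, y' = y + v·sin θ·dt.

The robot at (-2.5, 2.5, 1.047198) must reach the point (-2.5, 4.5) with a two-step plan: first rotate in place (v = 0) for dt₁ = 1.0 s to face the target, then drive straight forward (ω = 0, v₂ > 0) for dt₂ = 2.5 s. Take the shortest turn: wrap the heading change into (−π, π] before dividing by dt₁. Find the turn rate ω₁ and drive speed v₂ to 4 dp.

heading to target = atan2(4.5−2.5, -2.5−-2.5) = 1.5708
Δθ = wrap(1.5708 − 1.0472) = 0.5236; ω₁ = Δθ/dt₁ = 0.5236
distance = √((-2.5−-2.5)² + (4.5−2.5)²) = 2.0000; v₂ = distance/dt₂ = 0.8000

ω₁ = 0.5236, v₂ = 0.8000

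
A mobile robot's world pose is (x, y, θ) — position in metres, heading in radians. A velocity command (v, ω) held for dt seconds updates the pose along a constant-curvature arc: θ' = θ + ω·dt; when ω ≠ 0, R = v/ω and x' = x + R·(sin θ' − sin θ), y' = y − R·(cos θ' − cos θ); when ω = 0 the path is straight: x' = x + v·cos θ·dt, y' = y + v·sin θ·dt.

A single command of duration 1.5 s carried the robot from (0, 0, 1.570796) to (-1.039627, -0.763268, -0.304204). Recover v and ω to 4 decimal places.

Δθ = -0.304204 − 1.570796 = -1.875000
ω = Δθ/dt = -1.875000/1.5 = -1.2500
R = Δx/(sin θ' − sin θ) = 0.8000
v = R·ω = 0.8000·-1.2500 = -1.0000

v = -1.0000, ω = -1.2500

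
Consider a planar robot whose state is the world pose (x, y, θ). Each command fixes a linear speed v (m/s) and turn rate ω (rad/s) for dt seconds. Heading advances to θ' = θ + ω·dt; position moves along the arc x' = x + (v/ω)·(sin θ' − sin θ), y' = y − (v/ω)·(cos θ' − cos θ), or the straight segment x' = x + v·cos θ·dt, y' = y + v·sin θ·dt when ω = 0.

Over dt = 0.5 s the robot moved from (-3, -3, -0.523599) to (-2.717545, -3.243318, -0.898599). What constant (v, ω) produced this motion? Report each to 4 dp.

Δθ = -0.898599 − -0.523599 = -0.375000
ω = Δθ/dt = -0.375000/0.5 = -0.7500
R = Δx/(sin θ' − sin θ) = -1.0000
v = R·ω = -1.0000·-0.7500 = 0.7500

v = 0.7500, ω = -0.7500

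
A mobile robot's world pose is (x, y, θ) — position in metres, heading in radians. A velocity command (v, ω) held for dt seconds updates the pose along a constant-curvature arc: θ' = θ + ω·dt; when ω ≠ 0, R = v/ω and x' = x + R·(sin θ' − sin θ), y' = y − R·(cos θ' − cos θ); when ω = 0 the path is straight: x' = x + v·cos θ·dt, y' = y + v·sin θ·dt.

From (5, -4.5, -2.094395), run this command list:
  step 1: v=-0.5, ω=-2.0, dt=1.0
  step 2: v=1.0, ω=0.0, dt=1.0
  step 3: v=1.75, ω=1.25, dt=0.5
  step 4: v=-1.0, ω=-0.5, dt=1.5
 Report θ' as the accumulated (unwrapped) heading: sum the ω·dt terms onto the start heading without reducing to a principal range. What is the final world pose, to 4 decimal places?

step 1: θ'=-4.0944 (R=0.2500) → pose (5.4203, -4.4801, -4.0944)
step 2: θ'=-4.0944 (straight) → pose (4.8409, -3.6651, -4.0944)
step 3: θ'=-3.4694 (R=1.4000) → pose (4.1506, -3.1508, -3.4694)
step 4: θ'=-4.2194 (R=2.0000) → pose (5.2685, -4.0978, -4.2194)

(5.2685, -4.0978, -4.2194)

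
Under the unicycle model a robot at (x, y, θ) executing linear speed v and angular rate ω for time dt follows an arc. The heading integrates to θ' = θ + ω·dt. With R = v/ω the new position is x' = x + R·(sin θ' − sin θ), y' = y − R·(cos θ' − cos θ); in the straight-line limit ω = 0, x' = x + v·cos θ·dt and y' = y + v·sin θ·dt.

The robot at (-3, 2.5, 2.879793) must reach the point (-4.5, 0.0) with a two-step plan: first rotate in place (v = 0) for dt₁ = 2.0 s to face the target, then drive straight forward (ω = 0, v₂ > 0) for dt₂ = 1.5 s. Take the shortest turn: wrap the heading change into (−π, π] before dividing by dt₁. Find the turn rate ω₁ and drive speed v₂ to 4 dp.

heading to target = atan2(0−2.5, -4.5−-3) = -2.1112
Δθ = wrap(-2.1112 − 2.8798) = 1.2922; ω₁ = Δθ/dt₁ = 0.6461
distance = √((-4.5−-3)² + (0−2.5)²) = 2.9155; v₂ = distance/dt₂ = 1.9437

ω₁ = 0.6461, v₂ = 1.9437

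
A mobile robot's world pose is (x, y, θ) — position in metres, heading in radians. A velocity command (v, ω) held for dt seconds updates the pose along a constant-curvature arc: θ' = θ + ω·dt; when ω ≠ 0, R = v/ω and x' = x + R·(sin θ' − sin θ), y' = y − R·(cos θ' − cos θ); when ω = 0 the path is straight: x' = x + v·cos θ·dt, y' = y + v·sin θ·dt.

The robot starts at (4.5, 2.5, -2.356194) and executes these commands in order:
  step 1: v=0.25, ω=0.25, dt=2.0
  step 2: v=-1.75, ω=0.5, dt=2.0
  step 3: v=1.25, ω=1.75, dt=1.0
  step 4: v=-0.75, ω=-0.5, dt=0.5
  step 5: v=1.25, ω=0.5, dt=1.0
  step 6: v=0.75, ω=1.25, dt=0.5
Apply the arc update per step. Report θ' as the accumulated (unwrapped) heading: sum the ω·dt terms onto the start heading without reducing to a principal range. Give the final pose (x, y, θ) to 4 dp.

step 1: θ'=-1.8562 (R=1.0000) → pose (4.2476, 2.0744, -1.8562)
step 2: θ'=-0.8562 (R=-3.5000) → pose (3.5329, 5.3534, -0.8562)
step 3: θ'=0.8938 (R=0.7143) → pose (4.6292, 5.3740, 0.8938)
step 4: θ'=0.6438 (R=1.5000) → pose (4.3603, 5.1140, 0.6438)
step 5: θ'=1.1438 (R=2.5000) → pose (5.1353, 6.0782, 1.1438)
step 6: θ'=1.7688 (R=0.6000) → pose (5.1774, 6.4447, 1.7688)

(5.1774, 6.4447, 1.7688)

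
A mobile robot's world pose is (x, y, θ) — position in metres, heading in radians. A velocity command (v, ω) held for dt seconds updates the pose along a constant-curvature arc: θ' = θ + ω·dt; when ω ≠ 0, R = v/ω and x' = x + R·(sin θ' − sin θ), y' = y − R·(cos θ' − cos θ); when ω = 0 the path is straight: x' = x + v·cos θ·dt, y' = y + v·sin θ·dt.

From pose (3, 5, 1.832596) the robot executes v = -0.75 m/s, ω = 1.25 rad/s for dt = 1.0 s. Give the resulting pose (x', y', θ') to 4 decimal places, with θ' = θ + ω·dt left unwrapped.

θ' = 1.8326 + 1.25·1.0 = 3.0826
R = v/ω = -0.75/1.25 = -0.6000
x' = 3 + -0.6000·(sin 3.0826 − sin 1.8326) = 3.5442
y' = 5 − -0.6000·(cos 3.0826 − cos 1.8326) = 4.5563

(3.5442, 4.5563, 3.0826)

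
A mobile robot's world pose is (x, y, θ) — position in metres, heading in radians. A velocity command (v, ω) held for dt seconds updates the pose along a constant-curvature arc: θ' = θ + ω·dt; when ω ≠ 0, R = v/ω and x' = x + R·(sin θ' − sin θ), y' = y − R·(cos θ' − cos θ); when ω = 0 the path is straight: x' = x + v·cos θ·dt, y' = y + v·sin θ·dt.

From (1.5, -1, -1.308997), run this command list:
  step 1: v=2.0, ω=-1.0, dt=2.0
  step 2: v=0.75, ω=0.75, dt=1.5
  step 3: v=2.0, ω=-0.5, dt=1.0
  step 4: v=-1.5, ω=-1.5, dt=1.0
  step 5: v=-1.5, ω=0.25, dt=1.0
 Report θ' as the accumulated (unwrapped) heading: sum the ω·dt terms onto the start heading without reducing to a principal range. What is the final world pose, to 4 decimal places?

(-1.0387, -6.7676, -3.9340)

step 1: θ'=-3.3090 (R=-2.0000) → pose (-0.7651, -3.4897, -3.3090)
step 2: θ'=-2.1840 (R=1.0000) → pose (-1.7495, -3.9002, -2.1840)
step 3: θ'=-2.6840 (R=-4.0000) → pose (-3.2536, -5.1867, -2.6840)
step 4: θ'=-4.1840 (R=1.0000) → pose (-1.9482, -5.5797, -4.1840)
step 5: θ'=-3.9340 (R=-6.0000) → pose (-1.0387, -6.7676, -3.9340)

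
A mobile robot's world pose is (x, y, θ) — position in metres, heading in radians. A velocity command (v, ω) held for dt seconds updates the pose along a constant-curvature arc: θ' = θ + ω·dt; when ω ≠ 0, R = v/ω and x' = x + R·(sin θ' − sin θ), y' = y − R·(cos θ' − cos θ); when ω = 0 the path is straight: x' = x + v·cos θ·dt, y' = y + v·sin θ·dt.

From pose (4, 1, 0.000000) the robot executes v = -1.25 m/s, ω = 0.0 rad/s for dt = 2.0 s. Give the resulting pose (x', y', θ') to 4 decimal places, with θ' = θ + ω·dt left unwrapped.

θ' = 0.0000 + 0.0·2.0 = 0.0000
ω = 0 → straight: x' = 4 + -1.25·cos(0.0000)·2.0 = 1.5000
y' = 1 + -1.25·sin(0.0000)·2.0 = 1.0000

(1.5000, 1.0000, 0.0000)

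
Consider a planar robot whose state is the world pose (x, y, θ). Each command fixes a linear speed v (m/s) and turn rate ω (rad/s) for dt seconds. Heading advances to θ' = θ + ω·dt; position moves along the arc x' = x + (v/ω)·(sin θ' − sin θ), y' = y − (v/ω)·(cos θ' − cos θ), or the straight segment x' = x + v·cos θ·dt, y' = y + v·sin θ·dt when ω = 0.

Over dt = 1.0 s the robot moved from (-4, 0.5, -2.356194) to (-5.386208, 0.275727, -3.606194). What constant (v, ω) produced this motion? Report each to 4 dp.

Δθ = -3.606194 − -2.356194 = -1.250000
ω = Δθ/dt = -1.250000/1.0 = -1.2500
R = Δx/(sin θ' − sin θ) = -1.2000
v = R·ω = -1.2000·-1.2500 = 1.5000

v = 1.5000, ω = -1.2500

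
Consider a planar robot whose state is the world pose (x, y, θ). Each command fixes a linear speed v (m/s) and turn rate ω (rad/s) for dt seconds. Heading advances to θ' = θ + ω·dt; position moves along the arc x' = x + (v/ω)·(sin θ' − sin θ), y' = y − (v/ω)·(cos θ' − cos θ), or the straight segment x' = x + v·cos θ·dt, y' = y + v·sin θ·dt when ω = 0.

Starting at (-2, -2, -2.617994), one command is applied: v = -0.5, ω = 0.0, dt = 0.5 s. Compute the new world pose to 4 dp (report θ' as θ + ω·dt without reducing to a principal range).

(-1.7835, -1.8750, -2.6180)

θ' = -2.6180 + 0.0·0.5 = -2.6180
ω = 0 → straight: x' = -2 + -0.5·cos(-2.6180)·0.5 = -1.7835
y' = -2 + -0.5·sin(-2.6180)·0.5 = -1.8750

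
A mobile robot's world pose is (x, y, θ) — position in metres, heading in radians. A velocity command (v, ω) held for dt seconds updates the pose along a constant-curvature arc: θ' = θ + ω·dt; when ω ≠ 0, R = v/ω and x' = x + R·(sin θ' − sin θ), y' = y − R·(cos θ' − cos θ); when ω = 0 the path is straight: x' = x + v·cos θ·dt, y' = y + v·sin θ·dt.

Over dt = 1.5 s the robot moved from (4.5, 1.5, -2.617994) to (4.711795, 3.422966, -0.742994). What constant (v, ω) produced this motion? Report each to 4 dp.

Δθ = -0.742994 − -2.617994 = 1.875000
ω = Δθ/dt = 1.875000/1.5 = 1.2500
R = −Δy/(cos θ' − cos θ) = -1.2000
v = R·ω = -1.2000·1.2500 = -1.5000

v = -1.5000, ω = 1.2500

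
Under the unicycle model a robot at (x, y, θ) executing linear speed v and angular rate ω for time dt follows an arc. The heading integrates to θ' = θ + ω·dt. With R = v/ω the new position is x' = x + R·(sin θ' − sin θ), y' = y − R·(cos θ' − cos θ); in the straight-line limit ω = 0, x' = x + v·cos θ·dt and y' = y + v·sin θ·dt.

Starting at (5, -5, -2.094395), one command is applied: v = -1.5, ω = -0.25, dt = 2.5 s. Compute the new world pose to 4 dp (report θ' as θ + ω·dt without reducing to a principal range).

(7.7376, -2.5269, -2.7194)

θ' = -2.0944 + -0.25·2.5 = -2.7194
R = v/ω = -1.5/-0.25 = 6.0000
x' = 5 + 6.0000·(sin -2.7194 − sin -2.0944) = 7.7376
y' = -5 − 6.0000·(cos -2.7194 − cos -2.0944) = -2.5269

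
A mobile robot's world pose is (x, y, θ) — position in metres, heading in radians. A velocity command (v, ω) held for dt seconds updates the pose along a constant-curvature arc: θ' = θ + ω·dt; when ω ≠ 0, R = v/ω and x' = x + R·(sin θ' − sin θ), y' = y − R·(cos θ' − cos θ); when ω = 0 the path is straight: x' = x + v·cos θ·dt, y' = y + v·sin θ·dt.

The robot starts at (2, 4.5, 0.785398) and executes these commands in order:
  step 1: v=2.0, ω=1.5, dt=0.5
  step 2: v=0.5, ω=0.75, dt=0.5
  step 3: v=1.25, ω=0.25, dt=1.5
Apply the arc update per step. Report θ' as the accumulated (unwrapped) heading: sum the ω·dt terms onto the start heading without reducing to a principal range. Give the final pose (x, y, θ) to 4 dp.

(1.4144, 7.2523, 2.2854)

step 1: θ'=1.5354 (R=1.3333) → pose (2.3897, 5.3956, 1.5354)
step 2: θ'=1.9104 (R=0.6667) → pose (2.3520, 5.6413, 1.9104)
step 3: θ'=2.2854 (R=5.0000) → pose (1.4144, 7.2523, 2.2854)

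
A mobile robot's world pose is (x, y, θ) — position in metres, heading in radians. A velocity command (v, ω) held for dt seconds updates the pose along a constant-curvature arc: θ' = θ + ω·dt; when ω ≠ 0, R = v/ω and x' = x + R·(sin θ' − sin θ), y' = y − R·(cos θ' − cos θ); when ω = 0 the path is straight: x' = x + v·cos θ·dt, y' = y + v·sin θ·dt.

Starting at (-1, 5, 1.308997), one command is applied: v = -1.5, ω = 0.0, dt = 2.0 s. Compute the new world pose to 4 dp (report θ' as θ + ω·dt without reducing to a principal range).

(-1.7765, 2.1022, 1.3090)

θ' = 1.3090 + 0.0·2.0 = 1.3090
ω = 0 → straight: x' = -1 + -1.5·cos(1.3090)·2.0 = -1.7765
y' = 5 + -1.5·sin(1.3090)·2.0 = 2.1022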